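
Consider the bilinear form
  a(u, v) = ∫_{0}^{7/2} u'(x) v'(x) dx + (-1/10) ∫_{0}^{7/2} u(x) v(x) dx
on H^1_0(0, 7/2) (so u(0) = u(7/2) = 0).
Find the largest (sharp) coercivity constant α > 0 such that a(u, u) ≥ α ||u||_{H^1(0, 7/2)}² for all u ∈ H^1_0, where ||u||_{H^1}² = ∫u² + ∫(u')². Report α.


α = (-49 + 40*π^2)/(10*(4*π^2 + 49))

Coercivity of a(·,·) on H^1_0(0, 7/2) means a(u, u) ≥ α ||u||_{H^1}² for every u ∈ H^1_0.
The interval has length L = 7/2, and Poincaré/coercivity depend only on L. Here a(u, u) = ∫(u')² + (-1/10)·∫u².
Here c = -1/10 < 0 with |c| < (π/L)² = 4*π^2/49, so coercivity still holds. The condition a(u,u) ≥ α||u||_{H^1}² reads (1−α)∫(u')² ≥ (α−c)∫u². Any admissible α is ≤ 1 (rapidly oscillating u have ∫u²/∫(u')² → 0), and α = 1 would force 0 ≥ (1−c)∫u², impossible since c < 1; so 1−α > 0. By the sharp Poincaré inequality on H^1_0 of an interval of length L, ∫(u')² ≥ (π/L)²∫u² with equality for the first sine mode sin(π(x−x₀)/L) (x₀ the left endpoint), so the inequality holds for all u iff (1−α)(π/L)² ≥ α − c, i.e. α ≤ ((π/L)² + c)/((π/L)² + 1) = (1 + c(L/π)²)/(1 + (L/π)²). (Direct route, valid since c ≤ 0: Poincaré gives c∫u² ≥ c(L/π)²∫(u')², so a(u,u) ≥ (1 + c(L/π)²)∫(u')², while ||u||_{H^1}² ≤ (1 + (L/π)²)∫(u')²; dividing yields the same α.) With (π/L)² = 4*π^2/49 and c = -1/10, the largest admissible constant is α = ((π/L)² + c)/((π/L)² + 1).
Simplifying, α = (-49 + 40*π^2)/(10*(4*π^2 + 49)).


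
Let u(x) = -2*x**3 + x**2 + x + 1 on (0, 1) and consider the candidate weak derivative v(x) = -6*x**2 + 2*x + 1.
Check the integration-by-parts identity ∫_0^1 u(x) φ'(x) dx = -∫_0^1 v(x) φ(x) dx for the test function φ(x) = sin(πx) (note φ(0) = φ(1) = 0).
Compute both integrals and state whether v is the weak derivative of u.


LHS = -24/π^3 + 2/π, RHS = -24/π^3 + 2/π. Yes, v = u' weakly.

u(x) = -2*x**3 + x**2 + x + 1, classical derivative u'(x) = -6*x**2 + 2*x + 1.
φ(x) = sin(πx), so φ'(x) = π*cos(π*x).
Note φ(0) = φ(1) = 0, so the boundary term u·φ vanishes.
LHS = ∫_0^1 u(x) φ'(x) dx = ∫_0^1 (-2*π*x^3*cos(π*x) + π*x^2*cos(π*x) + π*x*cos(π*x) + π*cos(π*x)) dx. Term by term:
  ∫_0^1 π*cos(π*x) dx = 0;  ∫_0^1 π*x*cos(π*x) dx = -2/π;  ∫_0^1 π*x^2*cos(π*x) dx = -2/π;
  ∫_0^1 -2*π*x^3*cos(π*x) dx = -24/π^3 + 6/π.
Sum: 0 − 2/π − 2/π + -24/π^3 + 6/π = -24/π^3 + 2/π.
So LHS = -24/π^3 + 2/π.
∫_0^1 v(x) φ(x) dx = ∫_0^1 (-6*x^2*sin(π*x) + 2*x*sin(π*x) + sin(π*x)) dx. Term by term:
  ∫_0^1 -6*x^2*sin(π*x) dx = -6/π + 24/π^3;  ∫_0^1 2*x*sin(π*x) dx = 2/π;  ∫_0^1 sin(π*x) dx = 2/π.
Sum: -6/π + 24/π^3 + 2/π + 2/π = -2/π + 24/π^3.
So RHS = -∫_0^1 v(x) φ(x) dx = -24/π^3 + 2/π.
LHS = RHS, so the identity holds for this test φ.
Moreover u is smooth here and v(x) = u'(x) = -6*x**2 + 2*x + 1 pointwise, so the identity holds for every test function. Hence v is the weak derivative of u.


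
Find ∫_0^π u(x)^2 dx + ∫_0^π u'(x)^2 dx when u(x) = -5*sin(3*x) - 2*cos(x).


||u||_{H^1(0,π)}^2 = 129*π

u'(x) = 2*sin(x) - 15*cos(3*x).
Expand u² and (u')² and integrate term by term on (0, π), using: for integers n ≥ 1, ∫_0^π sin²(nx) dx = ∫_0^π cos²(nx) dx = π/2; for n ≠ n', ∫_0^π sin(nx)sin(n'x) dx = ∫_0^π cos(nx)cos(n'x) dx = 0; and by product-to-sum, ∫_0^π sin(nx)cos(n'x) dx = ½∫_0^π [sin((n+n')x) + sin((n−n')x)] dx, which is 0 when n+n' is even and 2n/(n²−n'²) when n+n' is odd (it need not vanish on (0, π)).
  u² squared terms: (-5)²·∫sin(3x)² dx = 25·π/2 = 25*π/2;  (-2)²·∫cos(x)² dx = 4·π/2 = 2*π.
  u² cross terms: 2·(-5)·(-2)·∫sin(3x)·cos(x) dx = 20·(0) = 0.
  So ∫_0^π u² dx = 25*π/2 + 2*π + 0 = 29*π/2.
  (u')² squared terms: (-15)²·∫cos(3x)² dx = 225·π/2 = 225*π/2;  (2)²·∫sin(x)² dx = 4·π/2 = 2*π.
  (u')² cross terms: 2·(-15)·(2)·∫cos(3x)·sin(x) dx = -60·(0) = 0.
  So ∫_0^π (u')² dx = 225*π/2 + 2*π + 0 = 229*π/2.
||u||_{H^1}^2 = (29*π/2) + (229*π/2) = 129*π.


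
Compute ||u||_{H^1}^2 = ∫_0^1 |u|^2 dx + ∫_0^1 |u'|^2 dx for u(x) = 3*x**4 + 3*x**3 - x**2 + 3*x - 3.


||u||_{H^1}^2 = 5963/60

The H^1 norm (squared) on an interval (0, L) is
  ||u||_{H^1}^2 = ∫_0^L u(x)^2 dx + ∫_0^L u'(x)^2 dx.
Compute u'(x) = 12*x**3 + 9*x**2 - 2*x + 3.
Then u(x)^2 = 9*x**8 + 18*x**7 + 3*x**6 + 12*x**5 + x**4 - 24*x**3 + 15*x**2 - 18*x + 9 and u'(x)^2 = 144*x**6 + 216*x**5 + 33*x**4 + 36*x**3 + 58*x**2 - 12*x + 9.
Integrate each monomial from 0 to 1 using ∫_0^1 c·x^n dx = c·1^(n+1)/(n+1):
  ∫_0^1 u(x)^2 dx = ∫_0^1 (9*x^8 + 18*x^7 + 3*x^6 + 12*x^5 + x^4 - 24*x^3 + 15*x^2 - 18*x + 9) dx. Term by term:
    ∫_0^1 9*x^8 dx = 1;  ∫_0^1 18*x^7 dx = 9/4;  ∫_0^1 3*x^6 dx = 3/7;
    ∫_0^1 12*x^5 dx = 2;  ∫_0^1 x^4 dx = 1/5;  ∫_0^1 -24*x^3 dx = -6;
    ∫_0^1 15*x^2 dx = 5;  ∫_0^1 -18*x dx = -9;  ∫_0^1 9 dx = 9.
  Sum: 1 + 9/4 + 3/7 + 2 + 1/5 − 6 + 5 − 9 + 9 = 683/140.
  ∫_0^1 u'(x)^2 dx = ∫_0^1 (144*x^6 + 216*x^5 + 33*x^4 + 36*x^3 + 58*x^2 - 12*x + 9) dx. Term by term:
    ∫_0^1 144*x^6 dx = 144/7;  ∫_0^1 216*x^5 dx = 36;  ∫_0^1 33*x^4 dx = 33/5;
    ∫_0^1 36*x^3 dx = 9;  ∫_0^1 58*x^2 dx = 58/3;  ∫_0^1 -12*x dx = -6;
    ∫_0^1 9 dx = 9.
  Sum: 144/7 + 36 + 33/5 + 9 + 58/3 − 6 + 9 = 9923/105.
Adding: ||u||_{H^1}^2 = 683/140 + 9923/105 = 5963/60.


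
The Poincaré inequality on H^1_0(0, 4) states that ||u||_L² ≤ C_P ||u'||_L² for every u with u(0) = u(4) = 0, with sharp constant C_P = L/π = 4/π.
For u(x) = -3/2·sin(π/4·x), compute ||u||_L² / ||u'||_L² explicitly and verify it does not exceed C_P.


||u||_L² / ||u'||_L² = 4/π = C_P.

u(x) = -3/2·sin(π/4·x), so u'(x) = -3*π*cos(π*x/4)/8.
Writing u(x) = A·sin(kπx/L) with A = -3/2 and k = 1, use ∫_0^L sin²(kπx/L) dx = L/2 and ∫_0^L cos²(kπx/L) dx = L/2.
u² = 9/4·sin²(π/4·x) and (u')² = 9*π^2/64·cos²(π/4·x), and each of sin², cos² integrates to L/2 = 2 over (0, 4).
∫_0^4 u² dx = 9/2, so ||u||_L² = 3*sqrt(2)/2.
∫_0^4 (u')² dx = 9*π^2/32, so ||u'||_L² = 3*sqrt(2)*π/8.
Ratio ||u||_L² / ||u'||_L² = 4/π.
Sharp Poincaré constant on H^1_0(0, 4) is C_P = L/π = 4/π, achieved by sin(π/4·x).
This is the k = 1 eigenfunction (up to amplitude), so the ratio equals the sharp Poincaré constant exactly.


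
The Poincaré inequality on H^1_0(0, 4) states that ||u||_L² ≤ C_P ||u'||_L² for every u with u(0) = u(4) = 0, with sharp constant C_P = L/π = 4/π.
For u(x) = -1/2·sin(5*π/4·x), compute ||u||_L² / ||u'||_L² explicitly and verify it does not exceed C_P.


||u||_L² / ||u'||_L² = 4/(5*π) < C_P = 4/π.

u(x) = -1/2·sin(5*π/4·x), so u'(x) = -5*π*cos(5*π*x/4)/8.
Writing u(x) = A·sin(kπx/L) with A = -1/2 and k = 5, use ∫_0^L sin²(kπx/L) dx = L/2 and ∫_0^L cos²(kπx/L) dx = L/2.
u² = 1/4·sin²(5*π/4·x) and (u')² = 25*π^2/64·cos²(5*π/4·x), and each of sin², cos² integrates to L/2 = 2 over (0, 4).
∫_0^4 u² dx = 1/2, so ||u||_L² = sqrt(2)/2.
∫_0^4 (u')² dx = 25*π^2/32, so ||u'||_L² = 5*sqrt(2)*π/8.
Ratio ||u||_L² / ||u'||_L² = 4/(5*π).
Sharp Poincaré constant on H^1_0(0, 4) is C_P = L/π = 4/π, achieved by sin(π/4·x).
This is the k = 5 harmonic; the ratio L/(kπ) is strictly less than C_P = L/π, consistent with the sharp inequality ||u||_L² ≤ C_P ||u'||_L².


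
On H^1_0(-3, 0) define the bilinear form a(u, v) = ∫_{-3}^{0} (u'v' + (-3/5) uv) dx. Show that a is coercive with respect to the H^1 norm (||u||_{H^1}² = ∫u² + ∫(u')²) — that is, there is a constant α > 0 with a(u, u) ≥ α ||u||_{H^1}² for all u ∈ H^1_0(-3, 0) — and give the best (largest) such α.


α = (-27/5 + π^2)/(9 + π^2)

Coercivity of a(·,·) on H^1_0(-3, 0) means a(u, u) ≥ α ||u||_{H^1}² for every u ∈ H^1_0.
The interval has length L = 3, and Poincaré/coercivity depend only on L. Here a(u, u) = ∫(u')² + (-3/5)·∫u².
Here c = -3/5 < 0 with |c| < (π/L)² = π^2/9, so coercivity still holds. The condition a(u,u) ≥ α||u||_{H^1}² reads (1−α)∫(u')² ≥ (α−c)∫u². Any admissible α is ≤ 1 (rapidly oscillating u have ∫u²/∫(u')² → 0), and α = 1 would force 0 ≥ (1−c)∫u², impossible since c < 1; so 1−α > 0. By the sharp Poincaré inequality on H^1_0 of an interval of length L, ∫(u')² ≥ (π/L)²∫u² with equality for the first sine mode sin(π(x−x₀)/L) (x₀ the left endpoint), so the inequality holds for all u iff (1−α)(π/L)² ≥ α − c, i.e. α ≤ ((π/L)² + c)/((π/L)² + 1) = (1 + c(L/π)²)/(1 + (L/π)²). (Direct route, valid since c ≤ 0: Poincaré gives c∫u² ≥ c(L/π)²∫(u')², so a(u,u) ≥ (1 + c(L/π)²)∫(u')², while ||u||_{H^1}² ≤ (1 + (L/π)²)∫(u')²; dividing yields the same α.) With (π/L)² = π^2/9 and c = -3/5, the largest admissible constant is α = ((π/L)² + c)/((π/L)² + 1).
Simplifying, α = (-27/5 + π^2)/(9 + π^2).


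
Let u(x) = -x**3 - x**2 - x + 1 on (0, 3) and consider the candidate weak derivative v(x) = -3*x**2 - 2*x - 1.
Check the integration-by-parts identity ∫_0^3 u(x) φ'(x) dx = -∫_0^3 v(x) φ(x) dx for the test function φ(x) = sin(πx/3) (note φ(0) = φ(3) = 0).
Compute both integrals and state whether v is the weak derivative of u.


LHS = -324/π^3 + 105/π, RHS = -324/π^3 + 105/π. Yes, v = u' weakly.

u(x) = -x**3 - x**2 - x + 1, classical derivative u'(x) = -3*x**2 - 2*x - 1.
φ(x) = sin(πx/3), so φ'(x) = π*cos(π*x/3)/3.
Note φ(0) = φ(3) = 0, so the boundary term u·φ vanishes.
LHS = ∫_0^3 u(x) φ'(x) dx = ∫_0^3 (-π*x^3*cos(π*x/3)/3 - π*x^2*cos(π*x/3)/3 - π*x*cos(π*x/3)/3 + π*cos(π*x/3)/3) dx. Term by term:
  ∫_0^3 π*cos(π*x/3)/3 dx = 0;  ∫_0^3 -π*x*cos(π*x/3)/3 dx = 6/π;  ∫_0^3 -π*x^2*cos(π*x/3)/3 dx = 18/π;
  ∫_0^3 -π*x^3*cos(π*x/3)/3 dx = -324/π^3 + 81/π.
Sum: 0 + 6/π + 18/π + -324/π^3 + 81/π = -324/π^3 + 105/π.
So LHS = -324/π^3 + 105/π.
∫_0^3 v(x) φ(x) dx = ∫_0^3 (-3*x^2*sin(π*x/3) - 2*x*sin(π*x/3) - sin(π*x/3)) dx. Term by term:
  ∫_0^3 -sin(π*x/3) dx = -6/π;  ∫_0^3 -3*x^2*sin(π*x/3) dx = -81/π + 324/π^3;  ∫_0^3 -2*x*sin(π*x/3) dx = -18/π.
Sum: -6/π + -81/π + 324/π^3 − 18/π = -105/π + 324/π^3.
So RHS = -∫_0^3 v(x) φ(x) dx = -324/π^3 + 105/π.
LHS = RHS, so the identity holds for this test φ.
Moreover u is smooth here and v(x) = u'(x) = -3*x**2 - 2*x - 1 pointwise, so the identity holds for every test function. Hence v is the weak derivative of u.


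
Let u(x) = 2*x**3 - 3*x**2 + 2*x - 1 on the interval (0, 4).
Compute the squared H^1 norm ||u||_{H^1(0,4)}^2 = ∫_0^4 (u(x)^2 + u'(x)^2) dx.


||u||_{H^1}^2 = 806612/105

The H^1 norm (squared) on an interval (0, L) is
  ||u||_{H^1}^2 = ∫_0^L u(x)^2 dx + ∫_0^L u'(x)^2 dx.
Compute u'(x) = 6*x**2 - 6*x + 2.
Then u(x)^2 = 4*x**6 - 12*x**5 + 17*x**4 - 16*x**3 + 10*x**2 - 4*x + 1 and u'(x)^2 = 36*x**4 - 72*x**3 + 60*x**2 - 24*x + 4.
Integrate each monomial from 0 to 4 using ∫_0^4 c·x^n dx = c·4^(n+1)/(n+1):
  ∫_0^4 u(x)^2 dx = ∫_0^4 (4*x^6 - 12*x^5 + 17*x^4 - 16*x^3 + 10*x^2 - 4*x + 1) dx. Term by term:
    ∫_0^4 4*x^6 dx = 65536/7;  ∫_0^4 -12*x^5 dx = -8192;  ∫_0^4 17*x^4 dx = 17408/5;
    ∫_0^4 -16*x^3 dx = -1024;  ∫_0^4 10*x^2 dx = 640/3;  ∫_0^4 -4*x dx = -32;
    ∫_0^4 1 dx = 4.
  Sum: 65536/7 − 8192 + 17408/5 − 1024 + 640/3 − 32 + 4 = 400388/105.
  ∫_0^4 u'(x)^2 dx = ∫_0^4 (36*x^4 - 72*x^3 + 60*x^2 - 24*x + 4) dx. Term by term:
    ∫_0^4 36*x^4 dx = 36864/5;  ∫_0^4 -72*x^3 dx = -4608;  ∫_0^4 60*x^2 dx = 1280;
    ∫_0^4 -24*x dx = -192;  ∫_0^4 4 dx = 16.
  Sum: 36864/5 − 4608 + 1280 − 192 + 16 = 19344/5.
Adding: ||u||_{H^1}^2 = 400388/105 + 19344/5 = 806612/105.


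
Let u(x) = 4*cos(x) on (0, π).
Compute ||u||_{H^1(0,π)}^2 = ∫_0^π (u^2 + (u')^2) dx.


||u||_{H^1(0,π)}^2 = 16*π

u'(x) = -4*sin(x).
Expand u² and (u')² and integrate term by term on (0, π), using: for integers n ≥ 1, ∫_0^π sin²(nx) dx = ∫_0^π cos²(nx) dx = π/2; for n ≠ n', ∫_0^π sin(nx)sin(n'x) dx = ∫_0^π cos(nx)cos(n'x) dx = 0; and by product-to-sum, ∫_0^π sin(nx)cos(n'x) dx = ½∫_0^π [sin((n+n')x) + sin((n−n')x)] dx, which is 0 when n+n' is even and 2n/(n²−n'²) when n+n' is odd (it need not vanish on (0, π)).
  u² squared terms: (4)²·∫cos(x)² dx = 16·π/2 = 8*π.
  So ∫_0^π u² dx = 8*π.
  (u')² squared terms: (-4)²·∫sin(x)² dx = 16·π/2 = 8*π.
  So ∫_0^π (u')² dx = 8*π.
||u||_{H^1}^2 = (8*π) + (8*π) = 16*π.


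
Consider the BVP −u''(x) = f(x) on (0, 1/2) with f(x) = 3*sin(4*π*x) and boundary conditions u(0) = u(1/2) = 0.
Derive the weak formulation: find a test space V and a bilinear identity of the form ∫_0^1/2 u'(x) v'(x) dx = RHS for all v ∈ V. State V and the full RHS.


V = H^1_0(0, 1/2) (so v(0) = v(1/2) = 0); weak form: ∫_0^1/2 u'v' dx = ∫_0^1/2 (3*sin(4*π*x)) v dx for all v ∈ V.

Multiply both sides by a test function v and integrate from 0 to 1/2:
  ∫_0^1/2 −u''(x) v(x) dx = ∫_0^1/2 f(x) v(x) dx.
Integrate the LHS by parts once:
  ∫_0^1/2 −u'' v dx = −[u'(x) v(x)]_0^1/2 + ∫_0^1/2 u'(x) v'(x) dx.
Thus ∫_0^1/2 u'(x) v'(x) dx = ∫_0^1/2 f(x) v(x) dx + [u'(x) v(x)]_0^1/2.
Choose V so that boundary terms are either known or forced to vanish.
u is Dirichlet: u(0) = u(1/2) = 0. Let V = H^1_0(0, 1/2); then v(0) = v(1/2) = 0, and [u' v]_0^1/2 = 0.
Weak formulation: find u (satisfying any essential BC) such that ∫_0^1/2 u'(x) v'(x) dx = ∫_0^1/2 f v dx for all v ∈ V.
Substituting f(x) = 3*sin(4*π*x), the right-hand side is ∫_0^1/2 (3*sin(4*π*x)) v dx.


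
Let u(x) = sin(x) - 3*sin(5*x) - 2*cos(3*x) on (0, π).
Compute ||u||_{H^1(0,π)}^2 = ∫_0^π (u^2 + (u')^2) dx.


||u||_{H^1(0,π)}^2 = 138*π

u'(x) = 6*sin(3*x) + cos(x) - 15*cos(5*x).
Expand u² and (u')² and integrate term by term on (0, π), using: for integers n ≥ 1, ∫_0^π sin²(nx) dx = ∫_0^π cos²(nx) dx = π/2; for n ≠ n', ∫_0^π sin(nx)sin(n'x) dx = ∫_0^π cos(nx)cos(n'x) dx = 0; and by product-to-sum, ∫_0^π sin(nx)cos(n'x) dx = ½∫_0^π [sin((n+n')x) + sin((n−n')x)] dx, which is 0 when n+n' is even and 2n/(n²−n'²) when n+n' is odd (it need not vanish on (0, π)).
  u² squared terms: (-3)²·∫sin(5x)² dx = 9·π/2 = 9*π/2;  (-2)²·∫cos(3x)² dx = 4·π/2 = 2*π;  (1)²·∫sin(x)² dx = 1·π/2 = π/2.
  u² cross terms: 2·(-3)·(-2)·∫sin(5x)·cos(3x) dx = 12·(0) = 0;  2·(-3)·(1)·∫sin(5x)·sin(x) dx = -6·(0) = 0;  2·(-2)·(1)·∫cos(3x)·sin(x) dx = -4·(0) = 0.
  So ∫_0^π u² dx = 9*π/2 + 2*π + π/2 + 0 + 0 + 0 = 7*π.
  (u')² squared terms: (-15)²·∫cos(5x)² dx = 225·π/2 = 225*π/2;  (6)²·∫sin(3x)² dx = 36·π/2 = 18*π;  (1)²·∫cos(x)² dx = 1·π/2 = π/2.
  (u')² cross terms: 2·(-15)·(6)·∫cos(5x)·sin(3x) dx = -180·(0) = 0;  2·(-15)·(1)·∫cos(5x)·cos(x) dx = -30·(0) = 0;  2·(6)·(1)·∫sin(3x)·cos(x) dx = 12·(0) = 0.
  So ∫_0^π (u')² dx = 225*π/2 + 18*π + π/2 + 0 + 0 + 0 = 131*π.
||u||_{H^1}^2 = (7*π) + (131*π) = 138*π.


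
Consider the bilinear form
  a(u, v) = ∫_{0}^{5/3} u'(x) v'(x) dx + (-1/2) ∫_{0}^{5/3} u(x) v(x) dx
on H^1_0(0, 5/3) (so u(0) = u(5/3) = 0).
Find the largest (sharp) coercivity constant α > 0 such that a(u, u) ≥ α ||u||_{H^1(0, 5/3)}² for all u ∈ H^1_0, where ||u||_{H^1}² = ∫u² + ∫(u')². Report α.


α = (-25 + 18*π^2)/(2*(25 + 9*π^2))

Coercivity of a(·,·) on H^1_0(0, 5/3) means a(u, u) ≥ α ||u||_{H^1}² for every u ∈ H^1_0.
The interval has length L = 5/3, and Poincaré/coercivity depend only on L. Here a(u, u) = ∫(u')² + (-1/2)·∫u².
Here c = -1/2 < 0 with |c| < (π/L)² = 9*π^2/25, so coercivity still holds. The condition a(u,u) ≥ α||u||_{H^1}² reads (1−α)∫(u')² ≥ (α−c)∫u². Any admissible α is ≤ 1 (rapidly oscillating u have ∫u²/∫(u')² → 0), and α = 1 would force 0 ≥ (1−c)∫u², impossible since c < 1; so 1−α > 0. By the sharp Poincaré inequality on H^1_0 of an interval of length L, ∫(u')² ≥ (π/L)²∫u² with equality for the first sine mode sin(π(x−x₀)/L) (x₀ the left endpoint), so the inequality holds for all u iff (1−α)(π/L)² ≥ α − c, i.e. α ≤ ((π/L)² + c)/((π/L)² + 1) = (1 + c(L/π)²)/(1 + (L/π)²). (Direct route, valid since c ≤ 0: Poincaré gives c∫u² ≥ c(L/π)²∫(u')², so a(u,u) ≥ (1 + c(L/π)²)∫(u')², while ||u||_{H^1}² ≤ (1 + (L/π)²)∫(u')²; dividing yields the same α.) With (π/L)² = 9*π^2/25 and c = -1/2, the largest admissible constant is α = ((π/L)² + c)/((π/L)² + 1).
Simplifying, α = (-25 + 18*π^2)/(2*(25 + 9*π^2)).


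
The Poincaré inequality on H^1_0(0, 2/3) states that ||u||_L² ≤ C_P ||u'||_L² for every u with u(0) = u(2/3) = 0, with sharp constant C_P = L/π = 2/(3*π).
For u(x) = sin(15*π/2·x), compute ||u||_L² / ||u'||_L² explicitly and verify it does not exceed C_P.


||u||_L² / ||u'||_L² = 2/(15*π) < C_P = 2/(3*π).

u(x) = sin(15*π/2·x), so u'(x) = 15*π*cos(15*π*x/2)/2.
Writing u(x) = A·sin(kπx/L) with A = 1 and k = 5, use ∫_0^L sin²(kπx/L) dx = L/2 and ∫_0^L cos²(kπx/L) dx = L/2.
u² = 1·sin²(15*π/2·x) and (u')² = 225*π^2/4·cos²(15*π/2·x), and each of sin², cos² integrates to L/2 = 1/3 over (0, 2/3).
∫_0^2/3 u² dx = 1/3, so ||u||_L² = sqrt(3)/3.
∫_0^2/3 (u')² dx = 75*π^2/4, so ||u'||_L² = 5*sqrt(3)*π/2.
Ratio ||u||_L² / ||u'||_L² = 2/(15*π).
Sharp Poincaré constant on H^1_0(0, 2/3) is C_P = L/π = 2/(3*π), achieved by sin(3*π/2·x).
This is the k = 5 harmonic; the ratio L/(kπ) is strictly less than C_P = L/π, consistent with the sharp inequality ||u||_L² ≤ C_P ||u'||_L².


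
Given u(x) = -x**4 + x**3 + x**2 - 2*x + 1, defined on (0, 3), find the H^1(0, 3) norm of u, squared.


||u||_{H^1}^2 = 410547/140

The H^1 norm (squared) on an interval (0, L) is
  ||u||_{H^1}^2 = ∫_0^L u(x)^2 dx + ∫_0^L u'(x)^2 dx.
Compute u'(x) = -4*x**3 + 3*x**2 + 2*x - 2.
Then u(x)^2 = x**8 - 2*x**7 - x**6 + 6*x**5 - 5*x**4 - 2*x**3 + 6*x**2 - 4*x + 1 and u'(x)^2 = 16*x**6 - 24*x**5 - 7*x**4 + 28*x**3 - 8*x**2 - 8*x + 4.
Integrate each monomial from 0 to 3 using ∫_0^3 c·x^n dx = c·3^(n+1)/(n+1):
  ∫_0^3 u(x)^2 dx = ∫_0^3 (x^8 - 2*x^7 - x^6 + 6*x^5 - 5*x^4 - 2*x^3 + 6*x^2 - 4*x + 1) dx. Term by term:
    ∫_0^3 x^8 dx = 2187;  ∫_0^3 -2*x^7 dx = -6561/4;  ∫_0^3 -x^6 dx = -2187/7;
    ∫_0^3 6*x^5 dx = 729;  ∫_0^3 -5*x^4 dx = -243;  ∫_0^3 -2*x^3 dx = -81/2;
    ∫_0^3 6*x^2 dx = 54;  ∫_0^3 -4*x dx = -18;  ∫_0^3 1 dx = 3.
  Sum: 2187 − 6561/4 − 2187/7 + 729 − 243 − 81/2 + 54 − 18 + 3 = 20127/28.
  ∫_0^3 u'(x)^2 dx = ∫_0^3 (16*x^6 - 24*x^5 - 7*x^4 + 28*x^3 - 8*x^2 - 8*x + 4) dx. Term by term:
    ∫_0^3 16*x^6 dx = 34992/7;  ∫_0^3 -24*x^5 dx = -2916;  ∫_0^3 -7*x^4 dx = -1701/5;
    ∫_0^3 28*x^3 dx = 567;  ∫_0^3 -8*x^2 dx = -72;  ∫_0^3 -8*x dx = -36;
    ∫_0^3 4 dx = 12.
  Sum: 34992/7 − 2916 − 1701/5 + 567 − 72 − 36 + 12 = 77478/35.
Adding: ||u||_{H^1}^2 = 20127/28 + 77478/35 = 410547/140.


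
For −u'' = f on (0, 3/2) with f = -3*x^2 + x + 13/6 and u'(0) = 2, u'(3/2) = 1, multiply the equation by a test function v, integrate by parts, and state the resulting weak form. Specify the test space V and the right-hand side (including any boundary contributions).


V = H^1(0, 3/2) (v unrestricted at boundary; u is determined up to an additive constant); weak form: ∫_0^3/2 u'v' dx = ∫_0^3/2 (-3*x^2 + x + 13/6) v dx + v(3/2) − 2·v(0) for all v ∈ V.

Multiply both sides by a test function v and integrate from 0 to 3/2:
  ∫_0^3/2 −u''(x) v(x) dx = ∫_0^3/2 f(x) v(x) dx.
Integrate the LHS by parts once:
  ∫_0^3/2 −u'' v dx = −[u'(x) v(x)]_0^3/2 + ∫_0^3/2 u'(x) v'(x) dx.
Thus ∫_0^3/2 u'(x) v'(x) dx = ∫_0^3/2 f(x) v(x) dx + [u'(x) v(x)]_0^3/2.
Choose V so that boundary terms are either known or forced to vanish.
u has inhomogeneous Neumann u'(0) = 2, u'(3/2) = 1. [u' v]_0^3/2 = (1)·v(3/2) − (2)·v(0) = v(3/2) − 2·v(0). Take V = H^1(0, 3/2); boundary term becomes part of RHS.
Weak formulation: find u (satisfying any essential BC) such that ∫_0^3/2 u'(x) v'(x) dx = ∫_0^3/2 f v dx + v(3/2) − 2·v(0) for all v ∈ V (Neumann data are natural BCs: they enter the RHS as boundary terms).
Substituting f(x) = -3*x^2 + x + 13/6, the right-hand side is ∫_0^3/2 (-3*x^2 + x + 13/6) v dx + v(3/2) − 2·v(0).
Compatibility check (pure Neumann): taking v ≡ 1 ∈ V gives 0 = ∫_0^3/2 f dx + (1) − (2), i.e. ∫_0^3/2 f dx must equal u'(0) − u'(3/2) = 1. Indeed ∫_0^3/2 (-3*x^2 + x + 13/6) dx = 1, so the data are compatible. The solution is then unique only up to an additive constant (fix it e.g. by requiring ∫_0^3/2 u dx = 0).


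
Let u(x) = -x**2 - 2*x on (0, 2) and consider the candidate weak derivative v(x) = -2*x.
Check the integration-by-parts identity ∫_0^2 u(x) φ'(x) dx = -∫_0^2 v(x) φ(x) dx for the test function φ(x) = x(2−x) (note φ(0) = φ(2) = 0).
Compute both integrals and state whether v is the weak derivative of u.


LHS = 16/3, RHS = 8/3. No, v is not the weak derivative of u.

u(x) = -x**2 - 2*x, classical derivative u'(x) = -2*x - 2.
φ(x) = x(2−x), so φ'(x) = 2 - 2*x.
Note φ(0) = φ(2) = 0, so the boundary term u·φ vanishes.
LHS = ∫_0^2 u(x) φ'(x) dx = ∫_0^2 (2*x^3 + 2*x^2 - 4*x) dx. Term by term:
  ∫_0^2 2*x^3 dx = 8;  ∫_0^2 2*x^2 dx = 16/3;  ∫_0^2 -4*x dx = -8.
Sum: 8 + 16/3 − 8 = 16/3.
So LHS = 16/3.
∫_0^2 v(x) φ(x) dx = ∫_0^2 (2*x^3 - 4*x^2) dx. Term by term:
  ∫_0^2 2*x^3 dx = 8;  ∫_0^2 -4*x^2 dx = -32/3.
Sum: 8 − 32/3 = -8/3.
So RHS = -∫_0^2 v(x) φ(x) dx = 8/3.
LHS − RHS = 8/3 ≠ 0, so the identity fails.
(For a valid weak derivative the identity must hold for EVERY test function, in particular this one. The failure shows v is NOT the weak derivative of u.)
Correct weak derivative would be u'(x) = -2*x - 2.


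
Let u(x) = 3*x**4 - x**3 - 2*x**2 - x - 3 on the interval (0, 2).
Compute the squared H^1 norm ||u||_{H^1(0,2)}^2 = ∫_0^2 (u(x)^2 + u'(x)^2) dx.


||u||_{H^1}^2 = 7552/5

The H^1 norm (squared) on an interval (0, L) is
  ||u||_{H^1}^2 = ∫_0^L u(x)^2 dx + ∫_0^L u'(x)^2 dx.
Compute u'(x) = 12*x**3 - 3*x**2 - 4*x - 1.
Then u(x)^2 = 9*x**8 - 6*x**7 - 11*x**6 - 2*x**5 - 12*x**4 + 10*x**3 + 13*x**2 + 6*x + 9 and u'(x)^2 = 144*x**6 - 72*x**5 - 87*x**4 + 22*x**2 + 8*x + 1.
Integrate each monomial from 0 to 2 using ∫_0^2 c·x^n dx = c·2^(n+1)/(n+1):
  ∫_0^2 u(x)^2 dx = ∫_0^2 (9*x^8 - 6*x^7 - 11*x^6 - 2*x^5 - 12*x^4 + 10*x^3 + 13*x^2 + 6*x + 9) dx. Term by term:
    ∫_0^2 9*x^8 dx = 512;  ∫_0^2 -6*x^7 dx = -192;  ∫_0^2 -11*x^6 dx = -1408/7;
    ∫_0^2 -2*x^5 dx = -64/3;  ∫_0^2 -12*x^4 dx = -384/5;  ∫_0^2 10*x^3 dx = 40;
    ∫_0^2 13*x^2 dx = 104/3;  ∫_0^2 6*x dx = 12;  ∫_0^2 9 dx = 18.
  Sum: 512 − 192 − 1408/7 − 64/3 − 384/5 + 40 + 104/3 + 12 + 18 = 13166/105.
  ∫_0^2 u'(x)^2 dx = ∫_0^2 (144*x^6 - 72*x^5 - 87*x^4 + 22*x^2 + 8*x + 1) dx. Term by term:
    ∫_0^2 144*x^6 dx = 18432/7;  ∫_0^2 -72*x^5 dx = -768;  ∫_0^2 -87*x^4 dx = -2784/5;
    ∫_0^2 22*x^2 dx = 176/3;  ∫_0^2 8*x dx = 16;  ∫_0^2 1 dx = 2.
  Sum: 18432/7 − 768 − 2784/5 + 176/3 + 16 + 2 = 145426/105.
Adding: ||u||_{H^1}^2 = 13166/105 + 145426/105 = 7552/5.


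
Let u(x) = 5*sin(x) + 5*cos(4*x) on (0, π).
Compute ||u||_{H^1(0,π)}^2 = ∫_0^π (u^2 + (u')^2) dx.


||u||_{H^1(0,π)}^2 = -340/3 + 475*π/2

u'(x) = -20*sin(4*x) + 5*cos(x).
Expand u² and (u')² and integrate term by term on (0, π), using: for integers n ≥ 1, ∫_0^π sin²(nx) dx = ∫_0^π cos²(nx) dx = π/2; for n ≠ n', ∫_0^π sin(nx)sin(n'x) dx = ∫_0^π cos(nx)cos(n'x) dx = 0; and by product-to-sum, ∫_0^π sin(nx)cos(n'x) dx = ½∫_0^π [sin((n+n')x) + sin((n−n')x)] dx, which is 0 when n+n' is even and 2n/(n²−n'²) when n+n' is odd (it need not vanish on (0, π)).
  u² squared terms: (5)²·∫cos(4x)² dx = 25·π/2 = 25*π/2;  (5)²·∫sin(x)² dx = 25·π/2 = 25*π/2.
  u² cross terms: 2·(5)·(5)·∫cos(4x)·sin(x) dx = 50·(-2/15) = -20/3.
  So ∫_0^π u² dx = 25*π/2 + 25*π/2 − 20/3 = -20/3 + 25*π.
  (u')² squared terms: (-20)²·∫sin(4x)² dx = 400·π/2 = 200*π;  (5)²·∫cos(x)² dx = 25·π/2 = 25*π/2.
  (u')² cross terms: 2·(-20)·(5)·∫sin(4x)·cos(x) dx = -200·(8/15) = -320/3.
  So ∫_0^π (u')² dx = 200*π + 25*π/2 − 320/3 = -320/3 + 425*π/2.
||u||_{H^1}^2 = (-20/3 + 25*π) + (-320/3 + 425*π/2) = -340/3 + 475*π/2.


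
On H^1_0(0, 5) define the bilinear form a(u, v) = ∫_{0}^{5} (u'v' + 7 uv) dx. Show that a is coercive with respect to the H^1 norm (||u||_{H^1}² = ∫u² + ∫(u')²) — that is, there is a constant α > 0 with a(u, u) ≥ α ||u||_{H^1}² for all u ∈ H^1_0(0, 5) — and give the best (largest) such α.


α = 1

Coercivity of a(·,·) on H^1_0(0, 5) means a(u, u) ≥ α ||u||_{H^1}² for every u ∈ H^1_0.
The interval has length L = 5, and Poincaré/coercivity depend only on L. Here a(u, u) = ∫(u')² + (7)·∫u².
Here c = 7 ≥ 1, so a(u,u) = ∫(u')² + c∫u² ≥ ∫(u')² + ∫u² = ||u||_{H^1}², i.e. α = 1 works. No larger α is possible: a(u,u) ≥ α||u||_{H^1}² means (1−α)∫(u')² ≥ (α−c)∫u², and for the modes u_n = sin(nπ(x−x₀)/L) (x₀ the left endpoint) one has ∫u_n²/∫(u_n')² = (L/(nπ))² → 0, so a(u_n,u_n)/||u_n||_{H^1}² → 1. Hence the optimal constant is α = 1.
Therefore α = 1.


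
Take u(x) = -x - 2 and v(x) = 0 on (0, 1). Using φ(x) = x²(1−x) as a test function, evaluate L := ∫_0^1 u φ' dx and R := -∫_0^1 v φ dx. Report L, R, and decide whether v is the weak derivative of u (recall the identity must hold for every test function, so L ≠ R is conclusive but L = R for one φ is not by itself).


LHS = 1/12, RHS = 0. No, v is not the weak derivative of u.

u(x) = -x - 2, classical derivative u'(x) = -1.
φ(x) = x²(1−x), so φ'(x) = x*(2 - 3*x).
Note φ(0) = φ(1) = 0, so the boundary term u·φ vanishes.
LHS = ∫_0^1 u(x) φ'(x) dx = ∫_0^1 (3*x^3 + 4*x^2 - 4*x) dx. Term by term:
  ∫_0^1 3*x^3 dx = 3/4;  ∫_0^1 4*x^2 dx = 4/3;  ∫_0^1 -4*x dx = -2.
Sum: 3/4 + 4/3 − 2 = 1/12.
So LHS = 1/12.
∫_0^1 v(x) φ(x) dx = ∫_0^1 (0) dx. Term by term:
  ∫_0^1 0 dx = 0.
So RHS = -∫_0^1 v(x) φ(x) dx = 0.
LHS − RHS = 1/12 ≠ 0, so the identity fails.
(For a valid weak derivative the identity must hold for EVERY test function, in particular this one. The failure shows v is NOT the weak derivative of u.)
Correct weak derivative would be u'(x) = -1.


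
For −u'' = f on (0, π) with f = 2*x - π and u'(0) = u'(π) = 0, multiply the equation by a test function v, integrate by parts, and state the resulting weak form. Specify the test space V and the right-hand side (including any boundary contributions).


V = H^1(0, π) (no boundary constraint on v; u is determined up to an additive constant); weak form: ∫_0^π u'v' dx = ∫_0^π (2*x - π) v dx for all v ∈ V.

Multiply both sides by a test function v and integrate from 0 to π:
  ∫_0^π −u''(x) v(x) dx = ∫_0^π f(x) v(x) dx.
Integrate the LHS by parts once:
  ∫_0^π −u'' v dx = −[u'(x) v(x)]_0^π + ∫_0^π u'(x) v'(x) dx.
Thus ∫_0^π u'(x) v'(x) dx = ∫_0^π f(x) v(x) dx + [u'(x) v(x)]_0^π.
Choose V so that boundary terms are either known or forced to vanish.
u has homogeneous Neumann: u'(0) = u'(π) = 0. So [u' v]_0^π = 0·v(π) − 0·v(0) = 0 for any v; take V = H^1(0, π).
Weak formulation: find u (satisfying any essential BC) such that ∫_0^π u'(x) v'(x) dx = ∫_0^π f v dx for all v ∈ V (homogeneous Neumann, so boundary terms vanish).
Substituting f(x) = 2*x - π, the right-hand side is ∫_0^π (2*x - π) v dx.
Compatibility check (pure Neumann): taking v ≡ 1 ∈ V gives 0 = ∫_0^π f dx + (0) − (0), i.e. ∫_0^π f dx must equal u'(0) − u'(π) = 0. Indeed ∫_0^π (2*x - π) dx = 0, so the data are compatible. The solution is then unique only up to an additive constant (fix it e.g. by requiring ∫_0^π u dx = 0).


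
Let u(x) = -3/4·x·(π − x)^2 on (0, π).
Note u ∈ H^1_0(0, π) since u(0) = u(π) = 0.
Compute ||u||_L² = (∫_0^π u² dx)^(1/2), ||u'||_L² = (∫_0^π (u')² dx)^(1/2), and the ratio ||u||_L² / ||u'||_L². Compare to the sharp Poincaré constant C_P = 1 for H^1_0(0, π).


||u||_L² / ||u'||_L² = sqrt(14)*π/14 < C_P = 1.

u(x) = -3/4·x·(π − x)^2, so u'(x) = 3*(π - 3*x)*(x - π)/4.
u(x) = -3/4·x·(π − x)^2 vanishes at x = 0 and x = π, so u ∈ H^1_0(0, π). Differentiate via the product rule and integrate the resulting polynomials term by term.
  ∫_0^π u² dx = ∫_0^π (9*x^6/16 - 9*π*x^5/4 + 27*π^2*x^4/8 - 9*π^3*x^3/4 + 9*π^4*x^2/16) dx. Term by term:
    ∫_0^π 9*x^6/16 dx = 9*π^7/112;  ∫_0^π -9*π*x^5/4 dx = -3*π^7/8;  ∫_0^π 27*π^2*x^4/8 dx = 27*π^7/40;
    ∫_0^π -9*π^3*x^3/4 dx = -9*π^7/16;  ∫_0^π 9*π^4*x^2/16 dx = 3*π^7/16.
  Sum: 9*π^7/112 − 3*π^7/8 + 27*π^7/40 − 9*π^7/16 + 3*π^7/16 = 3*π^7/560.
  ∫_0^π (u')² dx = ∫_0^π (81*x^4/16 - 27*π*x^3/2 + 99*π^2*x^2/8 - 9*π^3*x/2 + 9*π^4/16) dx. Term by term:
    ∫_0^π 81*x^4/16 dx = 81*π^5/80;  ∫_0^π -27*π*x^3/2 dx = -27*π^5/8;  ∫_0^π 99*π^2*x^2/8 dx = 33*π^5/8;
    ∫_0^π -9*π^3*x/2 dx = -9*π^5/4;  ∫_0^π 9*π^4/16 dx = 9*π^5/16.
  Sum: 81*π^5/80 − 27*π^5/8 + 33*π^5/8 − 9*π^5/4 + 9*π^5/16 = 3*π^5/40.
∫_0^π u² dx = 3*π^7/560, so ||u||_L² = sqrt(105)*π^(7/2)/140.
∫_0^π (u')² dx = 3*π^5/40, so ||u'||_L² = sqrt(30)*π^(5/2)/20.
Ratio ||u||_L² / ||u'||_L² = sqrt(14)*π/14.
Sharp Poincaré constant on H^1_0(0, π) is C_P = L/π = 1, achieved by sin(x).
A polynomial bump cannot attain the sharp Poincaré constant (only the first sine eigenfunction does), so the ratio is strictly less than C_P, consistent with ||u||_L² ≤ C_P ||u'||_L².


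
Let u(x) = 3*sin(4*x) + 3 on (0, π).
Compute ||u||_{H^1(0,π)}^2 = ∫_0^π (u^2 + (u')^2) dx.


||u||_{H^1(0,π)}^2 = 171*π/2

u'(x) = 12*cos(4*x).
Expand u² and (u')² and integrate term by term on (0, π), using: for integers n ≥ 1, ∫_0^π sin²(nx) dx = ∫_0^π cos²(nx) dx = π/2; for n ≠ n', ∫_0^π sin(nx)sin(n'x) dx = ∫_0^π cos(nx)cos(n'x) dx = 0; and by product-to-sum, ∫_0^π sin(nx)cos(n'x) dx = ½∫_0^π [sin((n+n')x) + sin((n−n')x)] dx, which is 0 when n+n' is even and 2n/(n²−n'²) when n+n' is odd (it need not vanish on (0, π)). For the constant mode: ∫_0^π 1 dx = π, ∫_0^π cos(nx) dx = 0, ∫_0^π sin(nx) dx = (1−(−1)^n)/n.
  u² squared terms: (3)²·∫1 dx = 9·π = 9*π;  (3)²·∫sin(4x)² dx = 9·π/2 = 9*π/2.
  u² cross terms: 2·(3)·(3)·∫1·sin(4x) dx = 18·(0) = 0.
  So ∫_0^π u² dx = 9*π + 9*π/2 + 0 = 27*π/2.
  (u')² squared terms: (12)²·∫cos(4x)² dx = 144·π/2 = 72*π.
  So ∫_0^π (u')² dx = 72*π.
||u||_{H^1}^2 = (27*π/2) + (72*π) = 171*π/2.


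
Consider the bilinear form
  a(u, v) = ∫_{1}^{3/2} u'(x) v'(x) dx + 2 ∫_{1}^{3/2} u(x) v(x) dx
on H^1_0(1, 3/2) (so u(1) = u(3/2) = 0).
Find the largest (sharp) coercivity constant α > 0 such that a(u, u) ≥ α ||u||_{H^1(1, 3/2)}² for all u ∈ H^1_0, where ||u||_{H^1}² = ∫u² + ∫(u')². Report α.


α = 1

Coercivity of a(·,·) on H^1_0(1, 3/2) means a(u, u) ≥ α ||u||_{H^1}² for every u ∈ H^1_0.
The interval has length L = 1/2, and Poincaré/coercivity depend only on L. Here a(u, u) = ∫(u')² + (2)·∫u².
Here c = 2 ≥ 1, so a(u,u) = ∫(u')² + c∫u² ≥ ∫(u')² + ∫u² = ||u||_{H^1}², i.e. α = 1 works. No larger α is possible: a(u,u) ≥ α||u||_{H^1}² means (1−α)∫(u')² ≥ (α−c)∫u², and for the modes u_n = sin(nπ(x−x₀)/L) (x₀ the left endpoint) one has ∫u_n²/∫(u_n')² = (L/(nπ))² → 0, so a(u_n,u_n)/||u_n||_{H^1}² → 1. Hence the optimal constant is α = 1.
Therefore α = 1.


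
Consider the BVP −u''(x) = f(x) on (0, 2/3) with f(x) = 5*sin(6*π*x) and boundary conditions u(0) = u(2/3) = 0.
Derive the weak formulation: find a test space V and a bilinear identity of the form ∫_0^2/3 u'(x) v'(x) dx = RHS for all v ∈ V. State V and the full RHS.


V = H^1_0(0, 2/3) (so v(0) = v(2/3) = 0); weak form: ∫_0^2/3 u'v' dx = ∫_0^2/3 (5*sin(6*π*x)) v dx for all v ∈ V.

Multiply both sides by a test function v and integrate from 0 to 2/3:
  ∫_0^2/3 −u''(x) v(x) dx = ∫_0^2/3 f(x) v(x) dx.
Integrate the LHS by parts once:
  ∫_0^2/3 −u'' v dx = −[u'(x) v(x)]_0^2/3 + ∫_0^2/3 u'(x) v'(x) dx.
Thus ∫_0^2/3 u'(x) v'(x) dx = ∫_0^2/3 f(x) v(x) dx + [u'(x) v(x)]_0^2/3.
Choose V so that boundary terms are either known or forced to vanish.
u is Dirichlet: u(0) = u(2/3) = 0. Let V = H^1_0(0, 2/3); then v(0) = v(2/3) = 0, and [u' v]_0^2/3 = 0.
Weak formulation: find u (satisfying any essential BC) such that ∫_0^2/3 u'(x) v'(x) dx = ∫_0^2/3 f v dx for all v ∈ V.
Substituting f(x) = 5*sin(6*π*x), the right-hand side is ∫_0^2/3 (5*sin(6*π*x)) v dx.


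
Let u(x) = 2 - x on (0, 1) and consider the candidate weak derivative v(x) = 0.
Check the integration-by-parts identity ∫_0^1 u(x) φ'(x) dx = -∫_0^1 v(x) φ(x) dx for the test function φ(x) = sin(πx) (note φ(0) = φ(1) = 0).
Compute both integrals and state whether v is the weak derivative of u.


LHS = 2/π, RHS = 0. No, v is not the weak derivative of u.

u(x) = 2 - x, classical derivative u'(x) = -1.
φ(x) = sin(πx), so φ'(x) = π*cos(π*x).
Note φ(0) = φ(1) = 0, so the boundary term u·φ vanishes.
LHS = ∫_0^1 u(x) φ'(x) dx = ∫_0^1 (-π*x*cos(π*x) + 2*π*cos(π*x)) dx. Term by term:
  ∫_0^1 2*π*cos(π*x) dx = 0;  ∫_0^1 -π*x*cos(π*x) dx = 2/π.
Sum: 0 + 2/π = 2/π.
So LHS = 2/π.
∫_0^1 v(x) φ(x) dx = ∫_0^1 (0) dx. Term by term:
  ∫_0^1 0 dx = 0.
So RHS = -∫_0^1 v(x) φ(x) dx = 0.
LHS − RHS = 2/π ≠ 0, so the identity fails.
(For a valid weak derivative the identity must hold for EVERY test function, in particular this one. The failure shows v is NOT the weak derivative of u.)
Correct weak derivative would be u'(x) = -1.


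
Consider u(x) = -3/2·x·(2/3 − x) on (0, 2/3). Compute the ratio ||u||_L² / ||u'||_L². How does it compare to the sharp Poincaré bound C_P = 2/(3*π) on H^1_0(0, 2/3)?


||u||_L² / ||u'||_L² = sqrt(10)/15 < C_P = 2/(3*π).

u(x) = -3/2·x·(2/3 − x), so u'(x) = 3*x - 1.
u(x) = -3/2·x·(2/3 − x) vanishes at x = 0 and x = 2/3, so u ∈ H^1_0(0, 2/3). Differentiate via the product rule and integrate the resulting polynomials term by term.
  ∫_0^2/3 u² dx = ∫_0^2/3 (9*x^4/4 - 3*x^3 + x^2) dx. Term by term:
    ∫_0^2/3 9*x^4/4 dx = 8/135;  ∫_0^2/3 -3*x^3 dx = -4/27;  ∫_0^2/3 x^2 dx = 8/81.
  Sum: 8/135 − 4/27 + 8/81 = 4/405.
  ∫_0^2/3 (u')² dx = ∫_0^2/3 (9*x^2 - 6*x + 1) dx. Term by term:
    ∫_0^2/3 9*x^2 dx = 8/9;  ∫_0^2/3 -6*x dx = -4/3;  ∫_0^2/3 1 dx = 2/3.
  Sum: 8/9 − 4/3 + 2/3 = 2/9.
∫_0^2/3 u² dx = 4/405, so ||u||_L² = 2*sqrt(5)/45.
∫_0^2/3 (u')² dx = 2/9, so ||u'||_L² = sqrt(2)/3.
Ratio ||u||_L² / ||u'||_L² = sqrt(10)/15.
Sharp Poincaré constant on H^1_0(0, 2/3) is C_P = L/π = 2/(3*π), achieved by sin(3*π/2·x).
A polynomial bump cannot attain the sharp Poincaré constant (only the first sine eigenfunction does), so the ratio is strictly less than C_P, consistent with ||u||_L² ≤ C_P ||u'||_L².


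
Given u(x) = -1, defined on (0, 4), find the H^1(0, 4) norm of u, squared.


||u||_{H^1}^2 = 4

The H^1 norm (squared) on an interval (0, L) is
  ||u||_{H^1}^2 = ∫_0^L u(x)^2 dx + ∫_0^L u'(x)^2 dx.
Compute u'(x) = 0.
Then u(x)^2 = 1 and u'(x)^2 = 0.
Integrate each monomial from 0 to 4 using ∫_0^4 c·x^n dx = c·4^(n+1)/(n+1):
  ∫_0^4 u(x)^2 dx = ∫_0^4 (1) dx. Term by term:
    ∫_0^4 1 dx = 4.
  ∫_0^4 u'(x)^2 dx = ∫_0^4 (0) dx. Term by term:
    ∫_0^4 0 dx = 0.
Adding: ||u||_{H^1}^2 = 4 + 0 = 4.


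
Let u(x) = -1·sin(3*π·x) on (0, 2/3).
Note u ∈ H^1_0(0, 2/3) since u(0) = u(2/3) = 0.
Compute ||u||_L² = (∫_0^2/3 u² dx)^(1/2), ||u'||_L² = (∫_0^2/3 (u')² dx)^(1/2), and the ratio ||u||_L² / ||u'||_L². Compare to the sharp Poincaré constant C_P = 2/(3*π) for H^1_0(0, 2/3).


||u||_L² / ||u'||_L² = 1/(3*π) < C_P = 2/(3*π).

u(x) = -1·sin(3*π·x), so u'(x) = -3*π*cos(3*π*x).
Writing u(x) = A·sin(kπx/L) with A = -1 and k = 2, use ∫_0^L sin²(kπx/L) dx = L/2 and ∫_0^L cos²(kπx/L) dx = L/2.
u² = 1·sin²(3*π·x) and (u')² = 9*π^2·cos²(3*π·x), and each of sin², cos² integrates to L/2 = 1/3 over (0, 2/3).
∫_0^2/3 u² dx = 1/3, so ||u||_L² = sqrt(3)/3.
∫_0^2/3 (u')² dx = 3*π^2, so ||u'||_L² = sqrt(3)*π.
Ratio ||u||_L² / ||u'||_L² = 1/(3*π).
Sharp Poincaré constant on H^1_0(0, 2/3) is C_P = L/π = 2/(3*π), achieved by sin(3*π/2·x).
This is the k = 2 harmonic; the ratio L/(kπ) is strictly less than C_P = L/π, consistent with the sharp inequality ||u||_L² ≤ C_P ||u'||_L².


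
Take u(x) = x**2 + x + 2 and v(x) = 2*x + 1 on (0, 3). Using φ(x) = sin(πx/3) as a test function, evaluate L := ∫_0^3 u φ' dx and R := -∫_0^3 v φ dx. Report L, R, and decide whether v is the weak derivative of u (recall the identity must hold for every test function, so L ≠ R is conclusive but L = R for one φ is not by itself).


LHS = -24/π, RHS = -24/π. Yes, v = u' weakly.

u(x) = x**2 + x + 2, classical derivative u'(x) = 2*x + 1.
φ(x) = sin(πx/3), so φ'(x) = π*cos(π*x/3)/3.
Note φ(0) = φ(3) = 0, so the boundary term u·φ vanishes.
LHS = ∫_0^3 u(x) φ'(x) dx = ∫_0^3 (π*x^2*cos(π*x/3)/3 + π*x*cos(π*x/3)/3 + 2*π*cos(π*x/3)/3) dx. Term by term:
  ∫_0^3 2*π*cos(π*x/3)/3 dx = 0;  ∫_0^3 π*x*cos(π*x/3)/3 dx = -6/π;  ∫_0^3 π*x^2*cos(π*x/3)/3 dx = -18/π.
Sum: 0 − 6/π − 18/π = -24/π.
So LHS = -24/π.
∫_0^3 v(x) φ(x) dx = ∫_0^3 (2*x*sin(π*x/3) + sin(π*x/3)) dx. Term by term:
  ∫_0^3 2*x*sin(π*x/3) dx = 18/π;  ∫_0^3 sin(π*x/3) dx = 6/π.
Sum: 18/π + 6/π = 24/π.
So RHS = -∫_0^3 v(x) φ(x) dx = -24/π.
LHS = RHS, so the identity holds for this test φ.
Moreover u is smooth here and v(x) = u'(x) = 2*x + 1 pointwise, so the identity holds for every test function. Hence v is the weak derivative of u.


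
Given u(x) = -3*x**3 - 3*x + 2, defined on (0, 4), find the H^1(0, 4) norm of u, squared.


||u||_{H^1}^2 = 1465532/35

The H^1 norm (squared) on an interval (0, L) is
  ||u||_{H^1}^2 = ∫_0^L u(x)^2 dx + ∫_0^L u'(x)^2 dx.
Compute u'(x) = -9*x**2 - 3.
Then u(x)^2 = 9*x**6 + 18*x**4 - 12*x**3 + 9*x**2 - 12*x + 4 and u'(x)^2 = 81*x**4 + 54*x**2 + 9.
Integrate each monomial from 0 to 4 using ∫_0^4 c·x^n dx = c·4^(n+1)/(n+1):
  ∫_0^4 u(x)^2 dx = ∫_0^4 (9*x^6 + 18*x^4 - 12*x^3 + 9*x^2 - 12*x + 4) dx. Term by term:
    ∫_0^4 9*x^6 dx = 147456/7;  ∫_0^4 18*x^4 dx = 18432/5;  ∫_0^4 -12*x^3 dx = -768;
    ∫_0^4 9*x^2 dx = 192;  ∫_0^4 -12*x dx = -96;  ∫_0^4 4 dx = 16.
  Sum: 147456/7 + 18432/5 − 768 + 192 − 96 + 16 = 843344/35.
  ∫_0^4 u'(x)^2 dx = ∫_0^4 (81*x^4 + 54*x^2 + 9) dx. Term by term:
    ∫_0^4 81*x^4 dx = 82944/5;  ∫_0^4 54*x^2 dx = 1152;  ∫_0^4 9 dx = 36.
  Sum: 82944/5 + 1152 + 36 = 88884/5.
Adding: ||u||_{H^1}^2 = 843344/35 + 88884/5 = 1465532/35.


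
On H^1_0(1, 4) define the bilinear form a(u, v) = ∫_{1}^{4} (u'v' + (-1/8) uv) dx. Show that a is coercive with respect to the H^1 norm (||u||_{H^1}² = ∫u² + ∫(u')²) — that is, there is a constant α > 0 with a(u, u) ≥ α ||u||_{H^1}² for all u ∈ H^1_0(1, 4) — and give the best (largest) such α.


α = (-9/8 + π^2)/(9 + π^2)

Coercivity of a(·,·) on H^1_0(1, 4) means a(u, u) ≥ α ||u||_{H^1}² for every u ∈ H^1_0.
The interval has length L = 3, and Poincaré/coercivity depend only on L. Here a(u, u) = ∫(u')² + (-1/8)·∫u².
Here c = -1/8 < 0 with |c| < (π/L)² = π^2/9, so coercivity still holds. The condition a(u,u) ≥ α||u||_{H^1}² reads (1−α)∫(u')² ≥ (α−c)∫u². Any admissible α is ≤ 1 (rapidly oscillating u have ∫u²/∫(u')² → 0), and α = 1 would force 0 ≥ (1−c)∫u², impossible since c < 1; so 1−α > 0. By the sharp Poincaré inequality on H^1_0 of an interval of length L, ∫(u')² ≥ (π/L)²∫u² with equality for the first sine mode sin(π(x−x₀)/L) (x₀ the left endpoint), so the inequality holds for all u iff (1−α)(π/L)² ≥ α − c, i.e. α ≤ ((π/L)² + c)/((π/L)² + 1) = (1 + c(L/π)²)/(1 + (L/π)²). (Direct route, valid since c ≤ 0: Poincaré gives c∫u² ≥ c(L/π)²∫(u')², so a(u,u) ≥ (1 + c(L/π)²)∫(u')², while ||u||_{H^1}² ≤ (1 + (L/π)²)∫(u')²; dividing yields the same α.) With (π/L)² = π^2/9 and c = -1/8, the largest admissible constant is α = ((π/L)² + c)/((π/L)² + 1).
Simplifying, α = (-9/8 + π^2)/(9 + π^2).
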